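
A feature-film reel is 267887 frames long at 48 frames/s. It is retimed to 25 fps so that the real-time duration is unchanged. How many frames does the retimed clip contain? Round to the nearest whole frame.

139524 frames

Frames at target rate = 267887 × (25) / (48) = 6697175/48 ≈ 139524.479.
Nearest whole frame: 139524.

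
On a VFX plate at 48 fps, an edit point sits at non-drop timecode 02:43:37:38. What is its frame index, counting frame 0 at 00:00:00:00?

Total seconds to the label: (2 × 3600 + 43 × 60 + 37) = 9817.
Frame index = 9817 × 48 + 38 = 471254.

frame 471254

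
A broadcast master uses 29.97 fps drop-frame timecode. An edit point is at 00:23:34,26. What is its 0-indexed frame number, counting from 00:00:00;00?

As if non-drop at 30 labels/s: (0 × 3600 + 23 × 60 + 34) × 30 + 26 = 42446.
Minute boundaries passed: 23; those not divisible by 10: 23 − 2 = 21; dropped labels = 2 × 21 = 42.
Actual frame index = 42446 − 42 = 42404.

42404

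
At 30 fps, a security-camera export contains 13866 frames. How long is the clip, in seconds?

Running time = 13866 / (30) = 462.2 s.

462.2 seconds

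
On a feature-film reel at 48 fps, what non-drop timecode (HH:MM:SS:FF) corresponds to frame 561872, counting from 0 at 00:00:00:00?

561872 ÷ 48 = 11705 full seconds, remainder 32 frames.
11705 s = 3 h 15 min 5 s.
Timecode: 03:15:05:32.

03:15:05:32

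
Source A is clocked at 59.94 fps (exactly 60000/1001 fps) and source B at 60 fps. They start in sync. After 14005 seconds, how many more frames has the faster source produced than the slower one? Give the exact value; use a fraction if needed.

840300/1001 frames

A emits 60000/1001 × 14005 = 840300000/1001 frames; B emits 60 × 14005 = 840300.
Difference = 840300/1001 frames (≈ 839.4605); B is ahead of A.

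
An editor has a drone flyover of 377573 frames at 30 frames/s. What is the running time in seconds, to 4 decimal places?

Running time = 377573 × 1/30 = 377573/30 s ≈ 12585.7667 s.

12585.7667 seconds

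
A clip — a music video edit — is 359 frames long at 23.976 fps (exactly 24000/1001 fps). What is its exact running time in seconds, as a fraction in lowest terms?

359359/24000 seconds

Running time = 359 ÷ (24000/1001) = 359 × 1001/24000 = 359359/24000 s.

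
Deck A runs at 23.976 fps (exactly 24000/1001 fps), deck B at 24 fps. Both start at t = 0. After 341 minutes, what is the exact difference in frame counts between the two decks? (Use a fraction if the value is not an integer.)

341 min = 20460 s.
A emits 24000/1001 × 20460 = 44640000/91 frames; B emits 24 × 20460 = 491040.
Difference = 44640/91 frames (≈ 490.5495); B is ahead of A.

44640/91 frames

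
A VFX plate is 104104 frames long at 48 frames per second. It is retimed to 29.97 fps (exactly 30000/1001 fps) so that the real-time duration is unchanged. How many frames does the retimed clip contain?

Target frames = source frames × (target rate / source rate) = 104104 × (30000/1001)/(48) = 104104 × 625/1001 = 65000.

65000 frames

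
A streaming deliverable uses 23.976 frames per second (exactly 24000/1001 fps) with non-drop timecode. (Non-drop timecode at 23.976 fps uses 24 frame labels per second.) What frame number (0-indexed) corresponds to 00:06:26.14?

Total seconds to the label: (0 × 3600 + 6 × 60 + 26) = 386.
Frame index = 386 × 24 + 14 = 9278.

frame 9278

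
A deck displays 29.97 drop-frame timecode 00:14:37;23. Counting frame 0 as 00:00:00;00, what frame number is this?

As if non-drop at 30 labels/s: (0 × 3600 + 14 × 60 + 37) × 30 + 23 = 26333.
Minute boundaries passed: 14; those not divisible by 10: 14 − 1 = 13; dropped labels = 2 × 13 = 26.
Actual frame index = 26333 − 26 = 26307.

26307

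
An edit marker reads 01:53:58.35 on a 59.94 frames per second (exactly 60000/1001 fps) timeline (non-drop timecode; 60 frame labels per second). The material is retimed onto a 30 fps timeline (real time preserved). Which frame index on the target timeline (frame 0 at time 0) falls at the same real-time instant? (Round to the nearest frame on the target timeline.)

frame 205363

Source frame index: (1×3600 + 53×60 + 58) × 60 + 35 = 410315.
Real time: 410315 / (60000/1001) = 82145063/12000 s.
Target frame: (82145063/12000) × (30) = 82145063/400 ≈ 205362.658 → 205363.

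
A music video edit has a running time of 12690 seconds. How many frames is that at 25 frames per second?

Frames = 12690 × 25 = 317250.

317250 frames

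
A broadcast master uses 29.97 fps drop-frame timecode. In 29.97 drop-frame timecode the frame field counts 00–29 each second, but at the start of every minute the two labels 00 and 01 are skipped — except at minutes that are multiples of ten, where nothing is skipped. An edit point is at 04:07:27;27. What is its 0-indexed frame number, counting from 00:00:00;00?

As if non-drop at 30 labels/s: (4 × 3600 + 7 × 60 + 27) × 30 + 27 = 445437.
Minute boundaries passed: 247; those not divisible by 10: 247 − 24 = 223; dropped labels = 2 × 223 = 446.
Actual frame index = 445437 − 446 = 444991.

444991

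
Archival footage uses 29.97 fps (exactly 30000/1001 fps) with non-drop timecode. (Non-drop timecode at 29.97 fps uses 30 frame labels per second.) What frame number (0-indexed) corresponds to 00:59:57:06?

Total seconds to the label: (0 × 3600 + 59 × 60 + 57) = 3597.
Frame index = 3597 × 30 + 6 = 107916.

107916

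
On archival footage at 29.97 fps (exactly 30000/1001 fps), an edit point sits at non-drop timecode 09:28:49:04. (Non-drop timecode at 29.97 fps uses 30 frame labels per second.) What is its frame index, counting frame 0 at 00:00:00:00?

frame 1023874

Total seconds to the label: (9 × 3600 + 28 × 60 + 49) = 34129.
Frame index = 34129 × 30 + 4 = 1023874.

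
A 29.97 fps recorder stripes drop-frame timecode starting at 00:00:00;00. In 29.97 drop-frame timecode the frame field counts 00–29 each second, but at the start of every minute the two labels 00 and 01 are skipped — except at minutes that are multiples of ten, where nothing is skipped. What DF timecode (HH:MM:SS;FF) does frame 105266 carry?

Each 10-minute DF block holds 10 × 60 × 30 − 9 × 2 = 17982 frames. 105266 ÷ 17982 → 5 full blocks, remainder 15356.
Within the partial block the first minute is 1800 frames and each further minute 1798, so 8 further minute boundaries passed. Total skipped labels = 18 × 5 + 2 × 8 = 106.
Non-drop label index = 105266 + 106 = 105372; at 30 labels/s that is 00:58:32:12, i.e. DF 00:58:32;12.

00:58:32;12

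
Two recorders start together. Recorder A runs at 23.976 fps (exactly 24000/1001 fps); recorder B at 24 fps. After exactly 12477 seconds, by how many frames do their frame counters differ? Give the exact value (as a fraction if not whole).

A emits 24000/1001 × 12477 = 299448000/1001 frames; B emits 24 × 12477 = 299448.
Difference = 299448/1001 frames (≈ 299.1489); B is ahead of A.

299448/1001 frames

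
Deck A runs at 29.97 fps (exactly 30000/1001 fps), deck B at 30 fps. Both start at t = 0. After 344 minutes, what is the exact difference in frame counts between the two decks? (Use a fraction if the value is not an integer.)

619200/1001 frames

344 min = 20640 s.
A emits 30000/1001 × 20640 = 619200000/1001 frames; B emits 30 × 20640 = 619200.
Difference = 619200/1001 frames (≈ 618.5814); B is ahead of A.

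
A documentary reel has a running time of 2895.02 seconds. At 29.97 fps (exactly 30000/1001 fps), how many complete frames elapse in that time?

Frames = 2895.02 × 30000/1001 = 86850600/1001 ≈ 86763.8362.
Complete frames: 86763.

86763 frames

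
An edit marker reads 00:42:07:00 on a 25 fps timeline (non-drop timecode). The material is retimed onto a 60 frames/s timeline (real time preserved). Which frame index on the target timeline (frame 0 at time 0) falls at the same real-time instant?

frame 151620

Source frame index: (0×3600 + 42×60 + 7) × 25 + 0 = 63175.
Real time: 63175 / (25) = 2527 s.
Target frame: (2527) × (60) = 151620.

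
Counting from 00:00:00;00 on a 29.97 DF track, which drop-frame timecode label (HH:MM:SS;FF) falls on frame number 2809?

Ten DF minutes hold 17982 frames, so frame 2809 lies in block 0 (frames 0–17981) with 2809 frames into that block.
The block's first minute is 1800 frames and the rest 1798 each; 2809 frames reaches minute 1, so 0 × 18 + 1 × 2 = 2 labels have been skipped so far.
Adding those back, label number 2809 + 2 = 2811 at 30 labels/s is 93 s + 21 f = 0 h 1 min 33 s frame 21, i.e. 00:01:33;21.

00:01:33;21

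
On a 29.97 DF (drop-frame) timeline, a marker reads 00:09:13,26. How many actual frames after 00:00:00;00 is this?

16598

As if non-drop at 30 labels/s: (0 × 3600 + 9 × 60 + 13) × 30 + 26 = 16616.
Minute boundaries passed: 9; those not divisible by 10: 9 − 0 = 9; dropped labels = 2 × 9 = 18.
Actual frame index = 16616 − 18 = 16598.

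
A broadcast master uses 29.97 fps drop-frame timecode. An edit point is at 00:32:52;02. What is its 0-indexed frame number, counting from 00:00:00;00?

59104

Complete 10-minute blocks: 3, each 17982 frames → 53946.
Remaining 2 whole minutes in the current block: 1800 + 1 × 1798 = 3598 frames.
Within the current minute: 52 × 30 + 2 − 2 = 1560 (labels ;00/;01 skipped at this minute). Total = 53946 + 3598 + 1560 = 59104.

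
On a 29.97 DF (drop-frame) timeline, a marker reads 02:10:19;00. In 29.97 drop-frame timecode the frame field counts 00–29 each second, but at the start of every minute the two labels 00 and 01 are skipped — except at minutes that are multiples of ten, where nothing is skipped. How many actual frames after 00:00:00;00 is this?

234336

As if non-drop at 30 labels/s: (2 × 3600 + 10 × 60 + 19) × 30 + 0 = 234570.
Minute boundaries passed: 130; those not divisible by 10: 130 − 13 = 117; dropped labels = 2 × 117 = 234.
Actual frame index = 234570 − 234 = 234336.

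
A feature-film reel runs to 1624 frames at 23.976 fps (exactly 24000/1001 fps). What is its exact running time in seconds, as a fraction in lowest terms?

Running time = 1624 ÷ (24000/1001) = 1624 × 1001/24000 = 203203/3000 s.

203203/3000 seconds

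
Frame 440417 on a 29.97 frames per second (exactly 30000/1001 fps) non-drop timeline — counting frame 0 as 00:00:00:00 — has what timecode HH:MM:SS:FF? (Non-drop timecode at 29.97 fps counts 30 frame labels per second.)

440417 ÷ 30 = 14680 full seconds, remainder 17 frames.
14680 s = 4 h 4 min 40 s.
Timecode: 04:04:40:17.

04:04:40:17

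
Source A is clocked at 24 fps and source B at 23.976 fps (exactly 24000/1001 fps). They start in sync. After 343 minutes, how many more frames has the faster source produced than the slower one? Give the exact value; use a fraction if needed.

343 min = 20580 s.
A emits 24 × 20580 = 493920 frames; B emits 24000/1001 × 20580 = 70560000/143.
Difference = 70560/143 frames (≈ 493.4266); B is behind A.

70560/143 frames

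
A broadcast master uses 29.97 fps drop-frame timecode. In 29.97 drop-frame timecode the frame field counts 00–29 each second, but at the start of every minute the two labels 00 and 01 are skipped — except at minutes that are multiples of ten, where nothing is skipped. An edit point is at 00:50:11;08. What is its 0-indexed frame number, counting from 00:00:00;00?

90248

Complete 10-minute blocks: 5, each 17982 frames → 89910.
Remaining 0 whole minutes in the current block: 0 frames.
Within the current minute: 11 × 30 + 8 = 338. Total = 89910 + 0 + 338 = 90248.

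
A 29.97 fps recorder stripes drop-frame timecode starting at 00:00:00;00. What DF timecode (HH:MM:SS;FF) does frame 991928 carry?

09:11:37;10

Each 10-minute DF block holds 10 × 60 × 30 − 9 × 2 = 17982 frames. 991928 ÷ 17982 → 55 full blocks, remainder 2918.
Within the partial block the first minute is 1800 frames and each further minute 1798, so 1 further minute boundary passed. Total skipped labels = 18 × 55 + 2 × 1 = 992.
Non-drop label index = 991928 + 992 = 992920; at 30 labels/s that is 09:11:37:10, i.e. DF 09:11:37;10.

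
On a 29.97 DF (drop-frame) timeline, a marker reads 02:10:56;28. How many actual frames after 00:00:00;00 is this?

As if non-drop at 30 labels/s: (2 × 3600 + 10 × 60 + 56) × 30 + 28 = 235708.
Minute boundaries passed: 130; those not divisible by 10: 130 − 13 = 117; dropped labels = 2 × 117 = 234.
Actual frame index = 235708 − 234 = 235474.

235474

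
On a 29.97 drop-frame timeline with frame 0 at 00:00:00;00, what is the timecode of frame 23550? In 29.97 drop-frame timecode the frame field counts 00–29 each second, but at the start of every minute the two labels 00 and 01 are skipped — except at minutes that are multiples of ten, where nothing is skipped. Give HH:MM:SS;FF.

00:13:05;24

Each 10-minute DF block holds 10 × 60 × 30 − 9 × 2 = 17982 frames. 23550 ÷ 17982 → 1 full block, remainder 5568.
Within the partial block the first minute is 1800 frames and each further minute 1798, so 3 further minute boundaries passed. Total skipped labels = 18 × 1 + 2 × 3 = 24.
Non-drop label index = 23550 + 24 = 23574; at 30 labels/s that is 00:13:05:24, i.e. DF 00:13:05;24.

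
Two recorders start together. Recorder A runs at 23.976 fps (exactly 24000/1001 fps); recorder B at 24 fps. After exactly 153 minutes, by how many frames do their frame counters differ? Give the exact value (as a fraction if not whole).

153 min = 9180 s.
A emits 24000/1001 × 9180 = 220320000/1001 frames; B emits 24 × 9180 = 220320.
Difference = 220320/1001 frames (≈ 220.0999); B is ahead of A.

220320/1001 frames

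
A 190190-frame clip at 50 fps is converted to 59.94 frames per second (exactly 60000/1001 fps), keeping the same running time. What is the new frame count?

Target frames = source frames × (target rate / source rate) = 190190 × (60000/1001)/(50) = 190190 × 1200/1001 = 228000.

228000 frames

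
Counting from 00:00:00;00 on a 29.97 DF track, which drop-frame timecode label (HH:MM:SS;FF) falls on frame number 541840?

Each 10-minute DF block holds 10 × 60 × 30 − 9 × 2 = 17982 frames. 541840 ÷ 17982 → 30 full blocks, remainder 2380.
Within the partial block the first minute is 1800 frames and each further minute 1798, so 1 further minute boundary passed. Total skipped labels = 18 × 30 + 2 × 1 = 542.
Non-drop label index = 541840 + 542 = 542382; at 30 labels/s that is 05:01:19:12, i.e. DF 05:01:19;12.

05:01:19;12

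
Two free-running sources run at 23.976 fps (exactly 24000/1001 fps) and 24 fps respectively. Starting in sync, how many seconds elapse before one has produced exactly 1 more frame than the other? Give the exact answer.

The gap grows by |24 − 24000/1001| = 24/1001 frames per second.
Time for a 1-frame gap: 1 ÷ (24/1001) = 1001/24 s.

1001/24 seconds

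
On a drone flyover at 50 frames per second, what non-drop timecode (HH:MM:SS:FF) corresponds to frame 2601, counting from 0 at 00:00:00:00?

2601 ÷ 50 = 52 full seconds, remainder 1 frame.
52 s = 0 h 0 min 52 s.
Timecode: 00:00:52:01.

00:00:52:01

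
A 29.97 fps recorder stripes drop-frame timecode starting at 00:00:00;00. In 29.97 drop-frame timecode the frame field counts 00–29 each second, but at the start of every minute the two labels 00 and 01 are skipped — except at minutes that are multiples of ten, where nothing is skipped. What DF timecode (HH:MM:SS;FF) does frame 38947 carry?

00:21:39;15

Ten DF minutes hold 17982 frames, so frame 38947 lies in block 2 (frames 35964–53945) with 2983 frames into that block.
The block's first minute is 1800 frames and the rest 1798 each; 2983 frames reaches minute 1, so 2 × 18 + 1 × 2 = 38 labels have been skipped so far.
Adding those back, label number 38947 + 38 = 38985 at 30 labels/s is 1299 s + 15 f = 0 h 21 min 39 s frame 15, i.e. 00:21:39;15.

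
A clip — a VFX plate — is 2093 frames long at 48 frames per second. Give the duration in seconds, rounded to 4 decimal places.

43.6042 seconds

Running time = 2093 × 1/48 = 2093/48 s ≈ 43.6042 s.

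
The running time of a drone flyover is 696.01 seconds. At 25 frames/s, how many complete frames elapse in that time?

Frames = 696.01 × 25 = 69601/4 ≈ 17400.2500.
Complete frames: 17400.

17400 frames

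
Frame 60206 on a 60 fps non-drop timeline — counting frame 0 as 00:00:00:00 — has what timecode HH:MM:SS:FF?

60206 ÷ 60 = 1003 full seconds, remainder 26 frames.
1003 s = 0 h 16 min 43 s.
Timecode: 00:16:43:26.

00:16:43:26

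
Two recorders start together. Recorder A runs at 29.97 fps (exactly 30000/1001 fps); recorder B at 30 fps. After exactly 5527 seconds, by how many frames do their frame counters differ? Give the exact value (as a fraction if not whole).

A emits 30000/1001 × 5527 = 165810000/1001 frames; B emits 30 × 5527 = 165810.
Difference = 165810/1001 frames (≈ 165.6444); B is ahead of A.

165810/1001 frames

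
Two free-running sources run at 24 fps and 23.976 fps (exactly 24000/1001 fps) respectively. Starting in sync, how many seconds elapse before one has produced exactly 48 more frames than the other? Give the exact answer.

2002 seconds

The gap grows by |24000/1001 − 24| = 24/1001 frames per second.
Time for a 48-frame gap: 48 ÷ (24/1001) = 2002 s.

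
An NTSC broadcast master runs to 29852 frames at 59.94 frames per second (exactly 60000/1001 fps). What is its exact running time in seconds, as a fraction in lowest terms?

Running time = 29852 ÷ (60000/1001) = 29852 × 1001/60000 = 7470463/15000 s.

7470463/15000 seconds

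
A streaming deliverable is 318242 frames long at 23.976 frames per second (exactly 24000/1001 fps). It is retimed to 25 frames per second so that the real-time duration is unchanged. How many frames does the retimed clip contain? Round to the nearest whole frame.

331834 frames

Frames at target rate = 318242 × (25) / (24000/1001) = 159280121/480 ≈ 331833.585.
Nearest whole frame: 331834.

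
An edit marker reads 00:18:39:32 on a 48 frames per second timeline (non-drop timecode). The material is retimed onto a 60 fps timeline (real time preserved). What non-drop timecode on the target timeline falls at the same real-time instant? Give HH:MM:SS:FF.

00:18:39:40

Source frame index: (0×3600 + 18×60 + 39) × 48 + 32 = 53744.
Real time: 53744 / (48) = 3359/3 s.
Target frame: (3359/3) × (60) = 67180.
At 60 labels/s: frame 67180 → 00:18:39:40.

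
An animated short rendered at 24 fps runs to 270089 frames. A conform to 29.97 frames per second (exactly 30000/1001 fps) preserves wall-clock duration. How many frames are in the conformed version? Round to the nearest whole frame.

337274 frames

Frames at target rate = 270089 × (30000/1001) / (24) = 337611250/1001 ≈ 337273.976.
Nearest whole frame: 337274.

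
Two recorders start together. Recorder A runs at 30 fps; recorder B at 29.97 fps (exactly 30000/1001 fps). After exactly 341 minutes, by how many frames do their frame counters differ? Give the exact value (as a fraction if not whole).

55800/91 frames

341 min = 20460 s.
A emits 30 × 20460 = 613800 frames; B emits 30000/1001 × 20460 = 55800000/91.
Difference = 55800/91 frames (≈ 613.1868); B is behind A.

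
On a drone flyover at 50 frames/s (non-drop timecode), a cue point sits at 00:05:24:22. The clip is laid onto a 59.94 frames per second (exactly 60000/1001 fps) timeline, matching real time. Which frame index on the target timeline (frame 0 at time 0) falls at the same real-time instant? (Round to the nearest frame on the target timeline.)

Source frame index: (0×3600 + 5×60 + 24) × 50 + 22 = 16222.
Real time: 16222 / (50) = 8111/25 s.
Target frame: (8111/25) × (60000/1001) = 19466400/1001 ≈ 19446.953 → 19447.

frame 19447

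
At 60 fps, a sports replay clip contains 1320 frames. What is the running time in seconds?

Running time = 1320 / (60) = 22 s.

22 seconds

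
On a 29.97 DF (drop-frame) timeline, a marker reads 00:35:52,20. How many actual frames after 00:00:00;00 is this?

64516

Complete 10-minute blocks: 3, each 17982 frames → 53946.
Remaining 5 whole minutes in the current block: 1800 + 4 × 1798 = 8992 frames.
Within the current minute: 52 × 30 + 20 − 2 = 1578 (labels ;00/;01 skipped at this minute). Total = 53946 + 8992 + 1578 = 64516.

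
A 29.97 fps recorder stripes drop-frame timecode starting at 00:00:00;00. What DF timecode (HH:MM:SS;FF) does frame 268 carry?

Each 10-minute DF block holds 10 × 60 × 30 − 9 × 2 = 17982 frames. 268 ÷ 17982 → 0 full blocks, remainder 268.
Within the partial block the first minute is 1800 frames and each further minute 1798, so 0 further minute boundaries passed. Total skipped labels = 18 × 0 + 2 × 0 = 0.
Non-drop label index = 268 + 0 = 268; at 30 labels/s that is 00:00:08:28, i.e. DF 00:00:08;28.

00:00:08;28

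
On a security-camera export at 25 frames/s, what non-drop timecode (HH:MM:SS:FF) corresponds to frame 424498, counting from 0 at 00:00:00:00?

04:42:59:23

424498 ÷ 25 = 16979 full seconds, remainder 23 frames.
16979 s = 4 h 42 min 59 s.
Timecode: 04:42:59:23.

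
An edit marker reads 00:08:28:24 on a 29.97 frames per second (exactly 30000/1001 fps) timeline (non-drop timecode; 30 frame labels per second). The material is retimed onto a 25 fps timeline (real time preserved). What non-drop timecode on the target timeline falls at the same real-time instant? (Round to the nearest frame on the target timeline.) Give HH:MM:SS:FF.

00:08:29:08

Source frame index: (0×3600 + 8×60 + 28) × 30 + 24 = 15264.
Real time: 15264 / (30000/1001) = 318318/625 s.
Target frame: (318318/625) × (25) = 318318/25 ≈ 12732.720 → 12733.
At 25 labels/s: frame 12733 → 00:08:29:08.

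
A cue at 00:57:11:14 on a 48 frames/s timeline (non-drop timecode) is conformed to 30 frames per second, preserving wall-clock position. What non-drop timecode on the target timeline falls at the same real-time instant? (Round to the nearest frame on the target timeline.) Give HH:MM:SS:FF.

00:57:11:09

Source frame index: (0×3600 + 57×60 + 11) × 48 + 14 = 164702.
Real time: 164702 / (48) = 82351/24 s.
Target frame: (82351/24) × (30) = 411755/4 ≈ 102938.750 → 102939.
At 30 labels/s: frame 102939 → 00:57:11:09.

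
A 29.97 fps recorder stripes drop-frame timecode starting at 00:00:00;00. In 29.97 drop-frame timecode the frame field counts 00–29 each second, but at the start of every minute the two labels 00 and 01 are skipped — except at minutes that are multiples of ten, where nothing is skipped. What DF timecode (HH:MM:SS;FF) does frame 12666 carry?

00:07:02;20

Ten DF minutes hold 17982 frames, so frame 12666 lies in block 0 (frames 0–17981) with 12666 frames into that block.
The block's first minute is 1800 frames and the rest 1798 each; 12666 frames reaches minute 7, so 0 × 18 + 7 × 2 = 14 labels have been skipped so far.
Adding those back, label number 12666 + 14 = 12680 at 30 labels/s is 422 s + 20 f = 0 h 7 min 2 s frame 20, i.e. 00:07:02;20.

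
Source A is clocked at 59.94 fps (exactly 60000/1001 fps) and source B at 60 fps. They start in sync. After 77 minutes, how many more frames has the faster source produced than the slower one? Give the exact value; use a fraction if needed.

3600/13 frames

77 min = 4620 s.
A emits 60000/1001 × 4620 = 3600000/13 frames; B emits 60 × 4620 = 277200.
Difference = 3600/13 frames (≈ 276.9231); B is ahead of A.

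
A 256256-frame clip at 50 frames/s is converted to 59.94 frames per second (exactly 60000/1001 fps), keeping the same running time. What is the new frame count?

307200 frames

Target frames = source frames × (target rate / source rate) = 256256 × (60000/1001)/(50) = 256256 × 1200/1001 = 307200.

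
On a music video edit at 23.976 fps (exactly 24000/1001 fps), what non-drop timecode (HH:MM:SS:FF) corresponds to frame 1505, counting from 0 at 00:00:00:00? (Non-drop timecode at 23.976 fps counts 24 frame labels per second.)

00:01:02:17

1505 ÷ 24 = 62 full seconds, remainder 17 frames.
62 s = 0 h 1 min 2 s.
Timecode: 00:01:02:17.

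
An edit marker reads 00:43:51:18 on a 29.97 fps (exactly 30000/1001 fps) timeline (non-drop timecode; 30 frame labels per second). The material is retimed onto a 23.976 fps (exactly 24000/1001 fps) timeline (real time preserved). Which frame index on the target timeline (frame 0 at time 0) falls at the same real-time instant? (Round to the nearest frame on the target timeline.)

Source frame index: (0×3600 + 43×60 + 51) × 30 + 18 = 78948.
Real time: 78948 / (30000/1001) = 6585579/2500 s.
Target frame: (6585579/2500) × (24000/1001) = 315792/5 ≈ 63158.400 → 63158.

frame 63158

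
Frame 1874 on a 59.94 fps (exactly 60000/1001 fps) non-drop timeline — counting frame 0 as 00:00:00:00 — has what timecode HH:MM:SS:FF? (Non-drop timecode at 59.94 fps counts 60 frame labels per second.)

1874 ÷ 60 = 31 full seconds, remainder 14 frames.
31 s = 0 h 0 min 31 s.
Timecode: 00:00:31:14.

00:00:31:14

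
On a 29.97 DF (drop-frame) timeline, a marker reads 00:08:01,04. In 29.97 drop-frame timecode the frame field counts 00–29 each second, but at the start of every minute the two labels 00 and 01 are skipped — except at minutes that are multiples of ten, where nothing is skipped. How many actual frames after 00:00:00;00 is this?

14418

As if non-drop at 30 labels/s: (0 × 3600 + 8 × 60 + 1) × 30 + 4 = 14434.
Minute boundaries passed: 8; those not divisible by 10: 8 − 0 = 8; dropped labels = 2 × 8 = 16.
Actual frame index = 14434 − 16 = 14418.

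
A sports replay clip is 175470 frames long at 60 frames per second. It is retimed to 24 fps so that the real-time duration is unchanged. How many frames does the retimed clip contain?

Target frames = source frames × (target rate / source rate) = 175470 × (24)/(60) = 175470 × 2/5 = 70188.

70188 frames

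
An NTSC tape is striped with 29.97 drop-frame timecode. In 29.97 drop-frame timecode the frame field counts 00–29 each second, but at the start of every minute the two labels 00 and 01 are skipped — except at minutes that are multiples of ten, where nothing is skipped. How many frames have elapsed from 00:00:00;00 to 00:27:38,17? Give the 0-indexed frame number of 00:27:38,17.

49707

Complete 10-minute blocks: 2, each 17982 frames → 35964.
Remaining 7 whole minutes in the current block: 1800 + 6 × 1798 = 12588 frames.
Within the current minute: 38 × 30 + 17 − 2 = 1155 (labels ;00/;01 skipped at this minute). Total = 35964 + 12588 + 1155 = 49707.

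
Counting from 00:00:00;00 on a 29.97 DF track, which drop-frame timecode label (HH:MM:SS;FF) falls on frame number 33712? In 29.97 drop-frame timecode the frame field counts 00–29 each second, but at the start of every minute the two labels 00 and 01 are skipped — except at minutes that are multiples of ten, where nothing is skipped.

00:18:44;26

Ten DF minutes hold 17982 frames, so frame 33712 lies in block 1 (frames 17982–35963) with 15730 frames into that block.
The block's first minute is 1800 frames and the rest 1798 each; 15730 frames reaches minute 8, so 1 × 18 + 8 × 2 = 34 labels have been skipped so far.
Adding those back, label number 33712 + 34 = 33746 at 30 labels/s is 1124 s + 26 f = 0 h 18 min 44 s frame 26, i.e. 00:18:44;26.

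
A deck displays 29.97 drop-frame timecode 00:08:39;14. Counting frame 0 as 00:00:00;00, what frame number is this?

As if non-drop at 30 labels/s: (0 × 3600 + 8 × 60 + 39) × 30 + 14 = 15584.
Minute boundaries passed: 8; those not divisible by 10: 8 − 0 = 8; dropped labels = 2 × 8 = 16.
Actual frame index = 15584 − 16 = 15568.

15568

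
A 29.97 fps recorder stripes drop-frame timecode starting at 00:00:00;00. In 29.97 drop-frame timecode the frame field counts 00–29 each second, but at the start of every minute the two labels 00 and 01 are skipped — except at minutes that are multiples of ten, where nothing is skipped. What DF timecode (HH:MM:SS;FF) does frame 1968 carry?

00:01:05;20

Ten DF minutes hold 17982 frames, so frame 1968 lies in block 0 (frames 0–17981) with 1968 frames into that block.
The block's first minute is 1800 frames and the rest 1798 each; 1968 frames reaches minute 1, so 0 × 18 + 1 × 2 = 2 labels have been skipped so far.
Adding those back, label number 1968 + 2 = 1970 at 30 labels/s is 65 s + 20 f = 0 h 1 min 5 s frame 20, i.e. 00:01:05;20.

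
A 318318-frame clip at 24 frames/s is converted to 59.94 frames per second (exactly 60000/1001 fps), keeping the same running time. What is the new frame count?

795000 frames

Target frames = source frames × (target rate / source rate) = 318318 × (60000/1001)/(24) = 318318 × 2500/1001 = 795000.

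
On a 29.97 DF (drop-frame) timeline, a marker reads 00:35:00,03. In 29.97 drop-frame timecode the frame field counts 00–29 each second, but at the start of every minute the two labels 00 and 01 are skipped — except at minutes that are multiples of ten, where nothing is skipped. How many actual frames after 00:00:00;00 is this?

As if non-drop at 30 labels/s: (0 × 3600 + 35 × 60 + 0) × 30 + 3 = 63003.
Minute boundaries passed: 35; those not divisible by 10: 35 − 3 = 32; dropped labels = 2 × 32 = 64.
Actual frame index = 63003 − 64 = 62939.

62939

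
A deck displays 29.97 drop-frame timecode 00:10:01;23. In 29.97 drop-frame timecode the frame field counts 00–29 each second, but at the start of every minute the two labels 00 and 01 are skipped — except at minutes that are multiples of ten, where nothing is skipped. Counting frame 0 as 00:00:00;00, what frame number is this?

18035

As if non-drop at 30 labels/s: (0 × 3600 + 10 × 60 + 1) × 30 + 23 = 18053.
Minute boundaries passed: 10; those not divisible by 10: 10 − 1 = 9; dropped labels = 2 × 9 = 18.
Actual frame index = 18053 − 18 = 18035.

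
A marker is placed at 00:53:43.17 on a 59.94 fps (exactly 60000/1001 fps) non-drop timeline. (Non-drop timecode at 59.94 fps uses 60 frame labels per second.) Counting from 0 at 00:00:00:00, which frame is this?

193397

Total seconds to the label: (0 × 3600 + 53 × 60 + 43) = 3223.
Frame index = 3223 × 60 + 17 = 193397.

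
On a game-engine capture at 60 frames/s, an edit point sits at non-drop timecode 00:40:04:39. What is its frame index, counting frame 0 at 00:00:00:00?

144279

Total seconds to the label: (0 × 3600 + 40 × 60 + 4) = 2404.
Frame index = 2404 × 60 + 39 = 144279.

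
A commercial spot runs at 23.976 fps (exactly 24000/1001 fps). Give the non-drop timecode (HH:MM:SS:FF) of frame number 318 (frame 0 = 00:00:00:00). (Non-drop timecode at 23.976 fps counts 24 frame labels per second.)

318 ÷ 24 = 13 full seconds, remainder 6 frames.
13 s = 0 h 0 min 13 s.
Timecode: 00:00:13:06.

00:00:13:06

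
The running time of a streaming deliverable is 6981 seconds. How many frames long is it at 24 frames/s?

Frames = 6981 × 24 = 167544.

167544 frames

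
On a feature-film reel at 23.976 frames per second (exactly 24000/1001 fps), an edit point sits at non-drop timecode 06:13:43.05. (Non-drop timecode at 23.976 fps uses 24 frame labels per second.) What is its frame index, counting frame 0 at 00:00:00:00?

Total seconds to the label: (6 × 3600 + 13 × 60 + 43) = 22423.
Frame index = 22423 × 24 + 5 = 538157.

frame 538157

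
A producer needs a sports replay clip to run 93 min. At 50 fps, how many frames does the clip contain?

93 min = 5580 s.
Frames = 5580 × 50 = 279000.

279000 frames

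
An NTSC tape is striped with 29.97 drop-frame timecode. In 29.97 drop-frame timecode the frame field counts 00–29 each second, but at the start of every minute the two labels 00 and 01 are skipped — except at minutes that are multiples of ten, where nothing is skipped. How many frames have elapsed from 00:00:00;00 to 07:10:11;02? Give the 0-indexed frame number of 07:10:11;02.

As if non-drop at 30 labels/s: (7 × 3600 + 10 × 60 + 11) × 30 + 2 = 774332.
Minute boundaries passed: 430; those not divisible by 10: 430 − 43 = 387; dropped labels = 2 × 387 = 774.
Actual frame index = 774332 − 774 = 773558.

773558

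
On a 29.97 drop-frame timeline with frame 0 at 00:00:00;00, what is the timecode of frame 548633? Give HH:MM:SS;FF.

05:05:06;03

Ten DF minutes hold 17982 frames, so frame 548633 lies in block 30 (frames 539460–557441) with 9173 frames into that block.
The block's first minute is 1800 frames and the rest 1798 each; 9173 frames reaches minute 5, so 30 × 18 + 5 × 2 = 550 labels have been skipped so far.
Adding those back, label number 548633 + 550 = 549183 at 30 labels/s is 18306 s + 3 f = 5 h 5 min 6 s frame 3, i.e. 05:05:06;03.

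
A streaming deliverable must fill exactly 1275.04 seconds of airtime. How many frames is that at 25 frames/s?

Frames = 1275.04 × 25 = 31876.

31876 frames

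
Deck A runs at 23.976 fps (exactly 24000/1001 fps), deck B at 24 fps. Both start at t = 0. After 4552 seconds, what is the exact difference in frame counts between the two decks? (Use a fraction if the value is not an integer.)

A emits 24000/1001 × 4552 = 109248000/1001 frames; B emits 24 × 4552 = 109248.
Difference = 109248/1001 frames (≈ 109.1389); B is ahead of A.

109248/1001 frames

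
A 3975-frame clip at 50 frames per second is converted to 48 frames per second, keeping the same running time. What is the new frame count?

3816 frames

Target frames = source frames × (target rate / source rate) = 3975 × (48)/(50) = 3975 × 24/25 = 3816.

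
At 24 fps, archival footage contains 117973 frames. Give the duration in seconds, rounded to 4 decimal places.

4915.5417 seconds

Running time = 117973 × 1/24 = 117973/24 s ≈ 4915.5417 s.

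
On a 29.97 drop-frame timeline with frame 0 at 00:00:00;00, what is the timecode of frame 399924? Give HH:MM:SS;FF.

Each 10-minute DF block holds 10 × 60 × 30 − 9 × 2 = 17982 frames. 399924 ÷ 17982 → 22 full blocks, remainder 4320.
Within the partial block the first minute is 1800 frames and each further minute 1798, so 2 further minute boundaries passed. Total skipped labels = 18 × 22 + 2 × 2 = 400.
Non-drop label index = 399924 + 400 = 400324; at 30 labels/s that is 03:42:24:04, i.e. DF 03:42:24;04.

03:42:24;04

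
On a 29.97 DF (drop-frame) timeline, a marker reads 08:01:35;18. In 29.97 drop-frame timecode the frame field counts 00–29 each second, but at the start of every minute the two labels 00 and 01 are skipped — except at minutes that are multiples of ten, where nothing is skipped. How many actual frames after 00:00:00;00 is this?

866002

Complete 10-minute blocks: 48, each 17982 frames → 863136.
Remaining 1 whole minute in the current block: 1800 + 0 × 1798 = 1800 frames.
Within the current minute: 35 × 30 + 18 − 2 = 1066 (labels ;00/;01 skipped at this minute). Total = 863136 + 1800 + 1066 = 866002.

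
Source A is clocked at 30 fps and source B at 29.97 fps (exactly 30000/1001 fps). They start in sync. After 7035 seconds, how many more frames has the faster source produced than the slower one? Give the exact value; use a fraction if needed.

A emits 30 × 7035 = 211050 frames; B emits 30000/1001 × 7035 = 30150000/143.
Difference = 30150/143 frames (≈ 210.8392); B is behind A.

30150/143 frames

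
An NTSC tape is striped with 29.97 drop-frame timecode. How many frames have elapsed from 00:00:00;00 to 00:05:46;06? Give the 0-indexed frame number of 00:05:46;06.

10376

Complete 10-minute blocks: 0, each 17982 frames → 0.
Remaining 5 whole minutes in the current block: 1800 + 4 × 1798 = 8992 frames.
Within the current minute: 46 × 30 + 6 − 2 = 1384 (labels ;00/;01 skipped at this minute). Total = 0 + 8992 + 1384 = 10376.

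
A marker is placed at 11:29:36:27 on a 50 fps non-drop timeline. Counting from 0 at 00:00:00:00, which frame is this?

2068827

Total seconds to the label: (11 × 3600 + 29 × 60 + 36) = 41376.
Frame index = 41376 × 50 + 27 = 2068827.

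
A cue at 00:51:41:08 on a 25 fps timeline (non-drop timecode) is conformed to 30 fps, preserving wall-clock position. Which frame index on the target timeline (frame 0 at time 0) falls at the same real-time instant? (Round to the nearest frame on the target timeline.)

frame 93040

Source frame index: (0×3600 + 51×60 + 41) × 25 + 8 = 77533.
Real time: 77533 / (25) = 77533/25 s.
Target frame: (77533/25) × (30) = 465198/5 ≈ 93039.600 → 93040.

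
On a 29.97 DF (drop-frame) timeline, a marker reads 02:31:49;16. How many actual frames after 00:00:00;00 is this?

Complete 10-minute blocks: 15, each 17982 frames → 269730.
Remaining 1 whole minute in the current block: 1800 + 0 × 1798 = 1800 frames.
Within the current minute: 49 × 30 + 16 − 2 = 1484 (labels ;00/;01 skipped at this minute). Total = 269730 + 1800 + 1484 = 273014.

273014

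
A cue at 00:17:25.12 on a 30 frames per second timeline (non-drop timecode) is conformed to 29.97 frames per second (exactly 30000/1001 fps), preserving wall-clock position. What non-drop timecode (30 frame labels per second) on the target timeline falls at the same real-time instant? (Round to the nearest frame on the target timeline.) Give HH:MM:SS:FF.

00:17:24:11

Source frame index: (0×3600 + 17×60 + 25) × 30 + 12 = 31362.
Real time: 31362 / (30) = 5227/5 s.
Target frame: (5227/5) × (30000/1001) = 31362000/1001 ≈ 31330.669 → 31331.
At 30 labels/s: frame 31331 → 00:17:24:11.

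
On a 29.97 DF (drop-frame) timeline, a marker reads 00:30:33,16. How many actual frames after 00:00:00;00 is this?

Complete 10-minute blocks: 3, each 17982 frames → 53946.
Remaining 0 whole minutes in the current block: 0 frames.
Within the current minute: 33 × 30 + 16 = 1006. Total = 53946 + 0 + 1006 = 54952.

54952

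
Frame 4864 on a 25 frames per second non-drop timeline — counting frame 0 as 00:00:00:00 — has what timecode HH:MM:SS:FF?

00:03:14:14

4864 ÷ 25 = 194 full seconds, remainder 14 frames.
194 s = 0 h 3 min 14 s.
Timecode: 00:03:14:14.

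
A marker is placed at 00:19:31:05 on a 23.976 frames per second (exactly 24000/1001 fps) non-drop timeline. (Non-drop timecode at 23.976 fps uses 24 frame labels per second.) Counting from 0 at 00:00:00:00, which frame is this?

Total seconds to the label: (0 × 3600 + 19 × 60 + 31) = 1171.
Frame index = 1171 × 24 + 5 = 28109.

frame 28109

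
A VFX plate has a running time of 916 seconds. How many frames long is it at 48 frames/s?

43968 frames

Frames = 916 × 48 = 43968.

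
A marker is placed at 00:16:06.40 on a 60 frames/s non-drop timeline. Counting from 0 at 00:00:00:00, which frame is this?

Total seconds to the label: (0 × 3600 + 16 × 60 + 6) = 966.
Frame index = 966 × 60 + 40 = 58000.

58000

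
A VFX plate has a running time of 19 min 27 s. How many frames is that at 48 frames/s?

56016 frames

19 min 27 s = 1167 s.
Frames = 1167 × 48 = 56016.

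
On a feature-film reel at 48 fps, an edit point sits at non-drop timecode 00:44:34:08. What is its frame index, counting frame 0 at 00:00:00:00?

128360

Total seconds to the label: (0 × 3600 + 44 × 60 + 34) = 2674.
Frame index = 2674 × 48 + 8 = 128360.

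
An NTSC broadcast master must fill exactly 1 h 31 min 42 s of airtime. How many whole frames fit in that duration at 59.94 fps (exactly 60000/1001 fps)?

329790 frames

1 h 31 min 42 s = 5502 s.
Frames = 5502 × 60000/1001 = 47160000/143 ≈ 329790.2098.
Complete frames: 329790.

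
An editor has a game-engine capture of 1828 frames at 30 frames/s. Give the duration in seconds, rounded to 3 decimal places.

Running time = 1828 × 1/30 = 914/15 s ≈ 60.933 s.

60.933 seconds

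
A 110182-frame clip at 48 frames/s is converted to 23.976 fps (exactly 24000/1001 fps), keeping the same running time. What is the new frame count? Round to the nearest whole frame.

Frames at target rate = 110182 × (24000/1001) / (48) = 55091000/1001 ≈ 55035.964.
Nearest whole frame: 55036.

55036 frames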